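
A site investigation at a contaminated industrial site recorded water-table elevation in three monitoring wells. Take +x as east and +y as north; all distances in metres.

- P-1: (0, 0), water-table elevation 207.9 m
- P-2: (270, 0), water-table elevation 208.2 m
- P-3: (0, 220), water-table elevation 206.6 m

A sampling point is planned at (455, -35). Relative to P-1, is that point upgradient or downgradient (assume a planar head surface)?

∂h/∂x = (208.2 − 207.9) / (270 − 0) = +0.001111
∂h/∂y = (206.6 − 207.9) / (220 − 0) = -0.005909
Head at (455, -35) = 207.9 + (+0.001111)·(455) + (-0.005909)·(-35) = 208.61 m.
That is higher than the 207.9 m at P-1, so the point is upgradient.

upgradient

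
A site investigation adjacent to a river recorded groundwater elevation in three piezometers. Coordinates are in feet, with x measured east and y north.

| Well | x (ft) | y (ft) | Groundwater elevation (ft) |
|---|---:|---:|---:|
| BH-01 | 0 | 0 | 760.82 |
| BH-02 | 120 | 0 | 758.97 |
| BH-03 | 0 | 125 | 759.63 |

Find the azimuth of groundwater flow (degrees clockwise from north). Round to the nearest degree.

∂h/∂x = (758.97 − 760.82) / (120 − 0) = -0.01542
∂h/∂y = (759.63 − 760.82) / (125 − 0) = -0.009520
Flow direction (−∇h) has components (+0.01542 E, +0.009520 N).
Azimuth = atan2(E, N) = atan2(+0.01542, +0.009520) = 58.3° ≈ 058°.

058°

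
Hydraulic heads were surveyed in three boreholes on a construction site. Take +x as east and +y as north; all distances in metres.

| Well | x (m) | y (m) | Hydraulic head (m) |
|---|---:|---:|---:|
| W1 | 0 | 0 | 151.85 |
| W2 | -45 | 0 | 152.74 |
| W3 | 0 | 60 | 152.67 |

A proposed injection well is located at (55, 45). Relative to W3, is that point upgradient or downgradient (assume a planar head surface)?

downgradient

∂h/∂x = (152.74 − 151.85) / (-45 − 0) = -0.01978
∂h/∂y = (152.67 − 151.85) / (60 − 0) = +0.01367
Head at (55, 45) = 151.85 + (-0.01978)·(55) + (+0.01367)·(45) = 151.38 m.
That is lower than the 152.67 m at W3, so the point is downgradient.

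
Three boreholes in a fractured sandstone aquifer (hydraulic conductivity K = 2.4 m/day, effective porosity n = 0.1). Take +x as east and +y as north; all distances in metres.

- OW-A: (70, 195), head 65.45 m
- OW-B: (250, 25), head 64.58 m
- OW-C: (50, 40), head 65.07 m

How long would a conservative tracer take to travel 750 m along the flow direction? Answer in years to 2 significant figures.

24 years

With h = a·x + b·y + c and OW-A as origin, the differences give:
  180·a + (-170)·b = -0.87
  (-20)·a + (-155)·b = -0.38
Eliminate b (×(-155) and ×(-170), subtract): -31300·a = 70.250 → a = ∂h/∂x = -0.002244
Back-substitute: b = ∂h/∂y = +0.002741.
|∇h| = √(-0.002244² + 0.002741²) = 0.003542
Seepage velocity v = K·i/n = 2.4 × 0.003542 / 0.1 = 0.08501 m/day.
t = 750 / 0.08501 = 8822 days = 24.2 years.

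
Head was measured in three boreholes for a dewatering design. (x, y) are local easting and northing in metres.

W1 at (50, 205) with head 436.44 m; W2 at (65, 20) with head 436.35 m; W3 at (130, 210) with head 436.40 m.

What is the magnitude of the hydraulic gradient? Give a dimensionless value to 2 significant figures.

Taking W1 as reference: W2−W1 = (15, -185, -0.09); W3−W1 = (80, 5, -0.04).
Determinant of the coordinate differences = 15·5 − 80·(-185) = 14875.
∂h/∂x = [(-0.09)·5 − (-0.04)·(-185)] / 14875 = -0.0005277
∂h/∂y = [15·(-0.04) − 80·(-0.09)] / 14875 = +0.0004437
|∇h| = √(-0.0005277² + 0.0004437²) = 0.0006894

0.00069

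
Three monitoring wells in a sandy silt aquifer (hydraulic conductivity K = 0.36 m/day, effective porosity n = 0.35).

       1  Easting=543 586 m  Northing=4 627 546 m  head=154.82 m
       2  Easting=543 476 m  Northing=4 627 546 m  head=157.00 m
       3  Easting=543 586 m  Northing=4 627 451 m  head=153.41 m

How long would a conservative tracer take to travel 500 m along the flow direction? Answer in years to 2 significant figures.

∂h/∂x = (157.00 − 154.82) / (543476 − 543586) = -0.01982
∂h/∂y = (153.41 − 154.82) / (4627451 − 4627546) = +0.01484
|∇h| = √(-0.01982² + 0.01484²) = 0.02476
Seepage velocity v = K·i/n = 0.36 × 0.02476 / 0.35 = 0.02547 m/day.
t = 500 / 0.02547 = 1.963e+04 days = 53.7 years.

54 years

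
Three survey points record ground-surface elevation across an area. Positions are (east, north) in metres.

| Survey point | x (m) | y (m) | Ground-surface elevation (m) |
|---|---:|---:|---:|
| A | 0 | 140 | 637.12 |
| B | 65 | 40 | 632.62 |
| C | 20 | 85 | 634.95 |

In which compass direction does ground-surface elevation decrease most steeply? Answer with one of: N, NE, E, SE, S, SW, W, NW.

With z = a·x + b·y + c and A as origin, the differences give:
  65·a + (-100)·b = -4.50
  20·a + (-55)·b = -2.17
Eliminate b (×(-55) and ×(-100), subtract): -1575·a = 30.500 → a = ∂z/∂x = -0.01937
Back-substitute: b = ∂z/∂y = +0.03241.
Steepest decrease is along −∇f = (+0.01937 E, -0.03241 N) → southeast.

SE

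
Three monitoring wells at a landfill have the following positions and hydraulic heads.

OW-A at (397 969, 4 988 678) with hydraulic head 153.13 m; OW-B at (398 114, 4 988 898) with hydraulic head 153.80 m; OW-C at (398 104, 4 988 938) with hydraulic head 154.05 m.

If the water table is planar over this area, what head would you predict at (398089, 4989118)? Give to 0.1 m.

155.1 m

Three-point gradient (reference OW-A): Δ to OW-B = (145, 220, +0.67), Δ to OW-C = (135, 260, +0.92).
∂h/∂x = -0.003525, ∂h/∂y = +0.005369 (det = 8000).
h(398089, 4989118) = 153.13 + (-0.003525)·(120) + (+0.005369)·(440) = 153.13 -0.423 +2.362 = 155.069 m.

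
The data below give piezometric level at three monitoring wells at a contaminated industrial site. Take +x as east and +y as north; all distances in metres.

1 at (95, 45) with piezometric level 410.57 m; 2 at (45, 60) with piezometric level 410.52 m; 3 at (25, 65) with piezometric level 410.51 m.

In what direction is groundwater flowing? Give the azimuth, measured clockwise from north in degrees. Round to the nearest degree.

011°

With h = a·x + b·y + c and 1 as origin, the differences give:
  (-50)·a + 15·b = -0.05
  (-70)·a + 20·b = -0.06
Eliminate b (×20 and ×15, subtract): 50·a = -0.100 → a = ∂h/∂x = -0.002000
Back-substitute: b = ∂h/∂y = -0.01000.
Flow direction (−∇h) has components (+0.002000 E, +0.01000 N).
Azimuth = atan2(E, N) = atan2(+0.002000, +0.01000) = 11.3° ≈ 011°.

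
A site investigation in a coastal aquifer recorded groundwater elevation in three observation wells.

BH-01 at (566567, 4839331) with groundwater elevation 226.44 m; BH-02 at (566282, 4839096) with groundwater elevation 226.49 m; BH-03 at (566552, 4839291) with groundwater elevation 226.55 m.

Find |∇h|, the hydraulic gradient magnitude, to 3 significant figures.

Differences from BH-01: to BH-02 (Δx, Δy, Δh) = (-285, -235, +0.05); to BH-03 = (-15, -40, +0.11).
Determinant of the coordinate differences = (-285)·(-40) − (-15)·(-235) = 7875.
∂h/∂x = [(+0.05)·(-40) − (+0.11)·(-235)] / 7875 = +0.003029
∂h/∂y = [(-285)·(+0.11) − (-15)·(+0.05)] / 7875 = -0.003886
|∇h| = √(0.003029² + -0.003886²) = 0.004927

0.00493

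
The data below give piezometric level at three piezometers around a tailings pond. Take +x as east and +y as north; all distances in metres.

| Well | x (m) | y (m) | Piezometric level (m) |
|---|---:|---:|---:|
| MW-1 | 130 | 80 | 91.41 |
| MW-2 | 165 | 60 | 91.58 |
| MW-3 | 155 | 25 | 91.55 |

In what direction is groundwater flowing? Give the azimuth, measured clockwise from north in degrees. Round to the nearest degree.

276°

With h = a·x + b·y + c and MW-1 as origin, the differences give:
  35·a + (-20)·b = +0.17
  25·a + (-55)·b = +0.14
Eliminate b (×(-55) and ×(-20), subtract): -1425·a = -6.550 → a = ∂h/∂x = +0.004596
Back-substitute: b = ∂h/∂y = -0.0004561.
Flow direction (−∇h) has components (-0.004596 E, +0.0004561 N).
Azimuth = atan2(E, N) = atan2(-0.004596, +0.0004561) = 275.7° ≈ 276°.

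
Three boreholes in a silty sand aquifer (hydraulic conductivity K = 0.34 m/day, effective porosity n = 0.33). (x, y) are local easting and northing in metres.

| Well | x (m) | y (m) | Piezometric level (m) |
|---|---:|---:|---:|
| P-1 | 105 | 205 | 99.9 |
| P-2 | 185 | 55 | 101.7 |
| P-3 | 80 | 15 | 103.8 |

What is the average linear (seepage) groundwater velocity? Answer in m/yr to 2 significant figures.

8.6 m/yr

Three-point gradient (reference P-1): Δ to P-2 = (80, -150, +1.8), Δ to P-3 = (-25, -190, +3.9).
∂h/∂x = -0.01282, ∂h/∂y = -0.01884 (det = -18950).
|∇h| = √(-0.01282² + -0.01884²) = 0.02279
Seepage velocity v = K·i/n = 0.34 × 0.02279 / 0.33 = 0.02348 m/day = 8.576 m/yr.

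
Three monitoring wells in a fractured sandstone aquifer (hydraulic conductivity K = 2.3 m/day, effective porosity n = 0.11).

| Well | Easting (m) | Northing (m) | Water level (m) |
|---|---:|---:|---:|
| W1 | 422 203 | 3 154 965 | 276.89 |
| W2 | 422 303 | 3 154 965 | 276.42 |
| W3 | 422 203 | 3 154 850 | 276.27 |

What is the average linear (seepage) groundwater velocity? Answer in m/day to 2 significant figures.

0.15 m/day

∂h/∂x = (276.42 − 276.89) / (422303 − 422203) = -0.004700
∂h/∂y = (276.27 − 276.89) / (3154850 − 3154965) = +0.005391
|∇h| = √(-0.004700² + 0.005391²) = 0.007152
Seepage velocity v = K·i/n = 2.3 × 0.007152 / 0.11 = 0.1495 m/day.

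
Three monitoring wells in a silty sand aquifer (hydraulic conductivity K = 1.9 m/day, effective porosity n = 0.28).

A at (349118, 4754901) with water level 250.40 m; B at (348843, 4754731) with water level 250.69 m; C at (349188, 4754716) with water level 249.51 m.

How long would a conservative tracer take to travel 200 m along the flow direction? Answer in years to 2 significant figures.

17 years

With h = a·x + b·y + c and A as origin, the differences give:
  (-275)·a + (-170)·b = +0.29
  70·a + (-185)·b = -0.89
Eliminate b (×(-185) and ×(-170), subtract): 62775·a = -204.950 → a = ∂h/∂x = -0.003265
Back-substitute: b = ∂h/∂y = +0.003575.
|∇h| = √(-0.003265² + 0.003575²) = 0.004842
Seepage velocity v = K·i/n = 1.9 × 0.004842 / 0.28 = 0.03286 m/day.
t = 200 / 0.03286 = 6086 days = 16.7 years.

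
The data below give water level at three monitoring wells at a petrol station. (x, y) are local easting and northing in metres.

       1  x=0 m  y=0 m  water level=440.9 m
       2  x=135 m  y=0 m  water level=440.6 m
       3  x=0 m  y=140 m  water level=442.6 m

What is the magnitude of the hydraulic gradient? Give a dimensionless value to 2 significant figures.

0.012

∂h/∂x = (440.6 − 440.9) / (135 − 0) = -0.002222
∂h/∂y = (442.6 − 440.9) / (140 − 0) = +0.01214
|∇h| = √(-0.002222² + 0.01214²) = 0.01234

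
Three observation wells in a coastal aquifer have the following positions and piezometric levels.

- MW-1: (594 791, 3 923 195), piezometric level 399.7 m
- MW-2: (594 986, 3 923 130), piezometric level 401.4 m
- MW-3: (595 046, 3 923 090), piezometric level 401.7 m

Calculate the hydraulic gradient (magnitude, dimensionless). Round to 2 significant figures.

Three-point gradient (reference MW-1): Δ to MW-2 = (195, -65, +1.7), Δ to MW-3 = (255, -105, +2.0).
∂h/∂x = +0.01244, ∂h/∂y = +0.01115 (det = -3900).
|∇h| = √(0.01244² + 0.01115²) = 0.01671

0.017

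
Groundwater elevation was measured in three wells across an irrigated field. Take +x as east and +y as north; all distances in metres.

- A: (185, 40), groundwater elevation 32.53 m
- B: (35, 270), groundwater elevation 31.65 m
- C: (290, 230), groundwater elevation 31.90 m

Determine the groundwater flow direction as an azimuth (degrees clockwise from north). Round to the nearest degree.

Differences from A: to B (Δx, Δy, Δh) = (-150, 230, -0.88); to C = (105, 190, -0.63).
Solve a·Δx + b·Δy = Δh: det = (-150)·190 − 105·230 = -52650.
∂h/∂x = [(-0.88)·190 − (-0.63)·230] / -52650 = +0.0004236
∂h/∂y = [(-150)·(-0.63) − 105·(-0.88)] / -52650 = -0.003550
Flow direction (−∇h) has components (-0.0004236 E, +0.003550 N).
Azimuth = atan2(E, N) = atan2(-0.0004236, +0.003550) = 353.2° ≈ 353°.

353°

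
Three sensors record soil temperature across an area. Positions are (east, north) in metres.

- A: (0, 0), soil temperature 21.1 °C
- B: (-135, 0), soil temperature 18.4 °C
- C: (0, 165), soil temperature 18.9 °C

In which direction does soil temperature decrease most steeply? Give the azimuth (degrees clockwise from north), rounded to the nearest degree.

304°

∂T/∂x = (18.4 − 21.1) / (-135 − 0) = +0.02000
∂T/∂y = (18.9 − 21.1) / (165 − 0) = -0.01333
Steepest decrease is along −∇f: components (-0.02000 E, +0.01333 N).
Azimuth = atan2(-0.02000, +0.01333) = 303.7° ≈ 304°.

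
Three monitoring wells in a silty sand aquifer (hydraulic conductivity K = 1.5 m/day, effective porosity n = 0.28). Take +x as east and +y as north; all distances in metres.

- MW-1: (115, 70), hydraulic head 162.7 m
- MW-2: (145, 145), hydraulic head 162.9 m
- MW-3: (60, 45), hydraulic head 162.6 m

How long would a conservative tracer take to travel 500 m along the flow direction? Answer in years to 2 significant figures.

100 years

With h = a·x + b·y + c and MW-1 as origin, the differences give:
  30·a + 75·b = +0.2
  (-55)·a + (-25)·b = -0.1
Eliminate b (×(-25) and ×75, subtract): 3375·a = 2.50 → a = ∂h/∂x = +0.0007407
Back-substitute: b = ∂h/∂y = +0.002370.
|∇h| = √(0.0007407² + 0.002370²) = 0.002483
Seepage velocity v = K·i/n = 1.5 × 0.002483 / 0.28 = 0.0133 m/day.
t = 500 / 0.0133 = 3.759e+04 days = 103 years.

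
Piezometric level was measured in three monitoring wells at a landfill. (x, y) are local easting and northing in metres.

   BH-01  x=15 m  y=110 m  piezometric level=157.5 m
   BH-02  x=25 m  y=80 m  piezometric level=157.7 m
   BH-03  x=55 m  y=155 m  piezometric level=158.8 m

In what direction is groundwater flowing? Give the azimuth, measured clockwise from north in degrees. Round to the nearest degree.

264°

Taking BH-01 as reference: BH-02−BH-01 = (10, -30, +0.2); BH-03−BH-01 = (40, 45, +1.3).
Determinant of the coordinate differences = 10·45 − 40·(-30) = 1650.
∂h/∂x = [(+0.2)·45 − (+1.3)·(-30)] / 1650 = +0.02909
∂h/∂y = [10·(+1.3) − 40·(+0.2)] / 1650 = +0.003030
Flow direction (−∇h) has components (-0.02909 E, -0.003030 N).
Azimuth = atan2(E, N) = atan2(-0.02909, -0.003030) = 264.1° ≈ 264°.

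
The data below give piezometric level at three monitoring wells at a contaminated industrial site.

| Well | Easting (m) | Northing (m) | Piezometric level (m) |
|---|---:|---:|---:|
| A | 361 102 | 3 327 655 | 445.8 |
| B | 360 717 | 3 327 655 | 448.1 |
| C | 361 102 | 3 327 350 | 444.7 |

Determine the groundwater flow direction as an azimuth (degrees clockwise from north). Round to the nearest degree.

121°

∂h/∂x = (448.1 − 445.8) / (360717 − 361102) = -0.005974
∂h/∂y = (444.7 − 445.8) / (3327350 − 3327655) = +0.003607
Flow direction (−∇h) has components (+0.005974 E, -0.003607 N).
Azimuth = atan2(E, N) = atan2(+0.005974, -0.003607) = 121.1° ≈ 121°.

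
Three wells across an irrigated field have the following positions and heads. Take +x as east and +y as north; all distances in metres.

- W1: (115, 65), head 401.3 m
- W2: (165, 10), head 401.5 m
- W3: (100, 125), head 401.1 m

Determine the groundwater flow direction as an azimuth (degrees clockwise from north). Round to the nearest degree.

Taking W1 as reference: W2−W1 = (50, -55, +0.2); W3−W1 = (-15, 60, -0.2).
Determinant of the coordinate differences = 50·60 − (-15)·(-55) = 2175.
∂h/∂x = [(+0.2)·60 − (-0.2)·(-55)] / 2175 = +0.0004598
∂h/∂y = [50·(-0.2) − (-15)·(+0.2)] / 2175 = -0.003218
Flow direction (−∇h) has components (-0.0004598 E, +0.003218 N).
Azimuth = atan2(E, N) = atan2(-0.0004598, +0.003218) = 351.9° ≈ 352°.

352°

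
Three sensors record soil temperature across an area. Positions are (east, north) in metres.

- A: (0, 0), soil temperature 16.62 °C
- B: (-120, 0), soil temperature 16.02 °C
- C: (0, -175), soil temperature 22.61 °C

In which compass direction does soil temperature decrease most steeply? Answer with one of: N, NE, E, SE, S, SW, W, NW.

N

∂T/∂x = (16.02 − 16.62) / (-120 − 0) = +0.005000
∂T/∂y = (22.61 − 16.62) / (-175 − 0) = -0.03423
Steepest decrease is along −∇f = (-0.005000 E, +0.03423 N) → north.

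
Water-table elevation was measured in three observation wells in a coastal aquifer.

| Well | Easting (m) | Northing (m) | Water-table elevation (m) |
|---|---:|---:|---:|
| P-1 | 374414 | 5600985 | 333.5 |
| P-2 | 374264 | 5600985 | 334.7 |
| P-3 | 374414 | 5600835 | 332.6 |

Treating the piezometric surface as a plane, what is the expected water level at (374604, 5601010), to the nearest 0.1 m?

332.1 m

∂h/∂x = (334.7 − 333.5) / (374264 − 374414) = -0.008000
∂h/∂y = (332.6 − 333.5) / (5600835 − 5600985) = +0.006000
h(374604, 5601010) = 333.5 + (-0.008000)·(190) + (+0.006000)·(25) = 333.5 -1.520 +0.150 = 332.130 m.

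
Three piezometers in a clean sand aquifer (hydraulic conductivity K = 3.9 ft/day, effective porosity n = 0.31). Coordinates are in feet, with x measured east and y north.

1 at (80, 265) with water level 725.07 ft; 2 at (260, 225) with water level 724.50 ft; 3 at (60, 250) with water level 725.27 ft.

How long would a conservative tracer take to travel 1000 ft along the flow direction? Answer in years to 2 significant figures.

Differences from 1: to 2 (Δx, Δy, Δh) = (180, -40, -0.57); to 3 = (-20, -15, +0.20).
Solve a·Δx + b·Δy = Δh: det = 180·(-15) − (-20)·(-40) = -3500.
∂h/∂x = [(-0.57)·(-15) − (+0.20)·(-40)] / -3500 = -0.004729
∂h/∂y = [180·(+0.20) − (-20)·(-0.57)] / -3500 = -0.007029
|∇h| = √(-0.004729² + -0.007029²) = 0.008472
Seepage velocity v = K·i/n = 3.9 × 0.008472 / 0.31 = 0.1066 ft/day.
t = 1000 / 0.1066 = 9381 days = 25.7 years.

26 years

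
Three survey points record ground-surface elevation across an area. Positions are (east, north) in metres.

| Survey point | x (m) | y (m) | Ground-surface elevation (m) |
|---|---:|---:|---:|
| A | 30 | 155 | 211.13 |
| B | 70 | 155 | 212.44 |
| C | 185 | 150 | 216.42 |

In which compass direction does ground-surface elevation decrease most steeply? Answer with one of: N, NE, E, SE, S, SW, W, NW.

NW

With z = a·x + b·y + c and A as origin, the differences give:
  40·a + 0·b = +1.31
  155·a + (-5)·b = +5.29
Eliminate b (×(-5) and ×0, subtract): -200·a = -6.550 → a = ∂z/∂x = +0.03275
Back-substitute: b = ∂z/∂y = -0.04275.
Steepest decrease is along −∇f = (-0.03275 E, +0.04275 N) → northwest.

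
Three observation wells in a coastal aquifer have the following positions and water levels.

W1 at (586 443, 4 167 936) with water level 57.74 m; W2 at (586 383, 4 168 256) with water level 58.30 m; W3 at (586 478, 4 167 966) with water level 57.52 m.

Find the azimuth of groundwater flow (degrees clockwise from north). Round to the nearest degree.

094°

Taking W1 as reference: W2−W1 = (-60, 320, +0.56); W3−W1 = (35, 30, -0.22).
Determinant of the coordinate differences = (-60)·30 − 35·320 = -13000.
∂h/∂x = [(+0.56)·30 − (-0.22)·320] / -13000 = -0.006708
∂h/∂y = [(-60)·(-0.22) − 35·(+0.56)] / -13000 = +0.0004923
Flow direction (−∇h) has components (+0.006708 E, -0.0004923 N).
Azimuth = atan2(E, N) = atan2(+0.006708, -0.0004923) = 94.2° ≈ 094°.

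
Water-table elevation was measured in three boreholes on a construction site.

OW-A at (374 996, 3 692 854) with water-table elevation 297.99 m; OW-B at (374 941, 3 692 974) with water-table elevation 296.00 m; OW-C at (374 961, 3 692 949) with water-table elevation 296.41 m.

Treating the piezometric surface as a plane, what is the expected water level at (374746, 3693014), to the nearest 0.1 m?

With h = a·x + b·y + c and OW-A as origin, the differences give:
  (-55)·a + 120·b = -1.99
  (-35)·a + 95·b = -1.58
Eliminate b (×95 and ×120, subtract): -1025·a = 0.550 → a = ∂h/∂x = -0.0005366
Back-substitute: b = ∂h/∂y = -0.01683.
h(374746, 3693014) = 297.99 + (-0.0005366)·(-250) + (-0.01683)·(160) = 297.99 +0.134 -2.693 = 295.431 m.

295.4 m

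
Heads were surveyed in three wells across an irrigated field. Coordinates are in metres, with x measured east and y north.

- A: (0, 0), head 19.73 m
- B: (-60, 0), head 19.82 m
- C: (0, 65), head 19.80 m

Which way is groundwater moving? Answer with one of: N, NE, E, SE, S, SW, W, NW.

SE

∂h/∂x = (19.82 − 19.73) / (-60 − 0) = -0.001500
∂h/∂y = (19.80 − 19.73) / (65 − 0) = +0.001077
Flow = −∇h = (+0.001500 east, -0.001077 north), which points southeast.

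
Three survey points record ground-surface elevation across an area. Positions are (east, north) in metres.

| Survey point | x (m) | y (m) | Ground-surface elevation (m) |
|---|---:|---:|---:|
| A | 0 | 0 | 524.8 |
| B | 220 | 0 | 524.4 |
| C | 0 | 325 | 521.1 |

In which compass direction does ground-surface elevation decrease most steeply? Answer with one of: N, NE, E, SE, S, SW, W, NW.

∂z/∂x = (524.4 − 524.8) / (220 − 0) = -0.001818
∂z/∂y = (521.1 − 524.8) / (325 − 0) = -0.01138
Steepest decrease is along −∇f = (+0.001818 E, +0.01138 N) → north.

N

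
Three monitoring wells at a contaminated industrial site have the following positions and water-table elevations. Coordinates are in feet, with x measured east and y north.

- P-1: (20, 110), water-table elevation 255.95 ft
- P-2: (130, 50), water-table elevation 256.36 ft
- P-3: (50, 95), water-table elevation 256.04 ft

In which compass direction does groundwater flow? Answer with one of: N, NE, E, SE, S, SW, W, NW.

Three-point gradient (reference P-1): Δ to P-2 = (110, -60, +0.41), Δ to P-3 = (30, -15, +0.09).
∂h/∂x = -0.005000, ∂h/∂y = -0.01600 (det = 150).
Flow = −∇h = (+0.005000 east, +0.01600 north), which points north.

N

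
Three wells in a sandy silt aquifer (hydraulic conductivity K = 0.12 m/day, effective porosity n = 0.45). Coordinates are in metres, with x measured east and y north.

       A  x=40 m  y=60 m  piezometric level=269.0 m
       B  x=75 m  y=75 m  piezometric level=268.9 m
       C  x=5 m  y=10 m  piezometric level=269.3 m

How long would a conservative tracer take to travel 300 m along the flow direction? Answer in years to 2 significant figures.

Taking A as reference: B−A = (35, 15, -0.1); C−A = (-35, -50, +0.3).
Solve a·Δx + b·Δy = Δh: det = 35·(-50) − (-35)·15 = -1225.
∂h/∂x = [(-0.1)·(-50) − (+0.3)·15] / -1225 = -0.0004082
∂h/∂y = [35·(+0.3) − (-35)·(-0.1)] / -1225 = -0.005714
|∇h| = √(-0.0004082² + -0.005714²) = 0.005729
Seepage velocity v = K·i/n = 0.12 × 0.005729 / 0.45 = 0.001528 m/day.
t = 300 / 0.001528 = 1.963e+05 days = 537 years.

540 years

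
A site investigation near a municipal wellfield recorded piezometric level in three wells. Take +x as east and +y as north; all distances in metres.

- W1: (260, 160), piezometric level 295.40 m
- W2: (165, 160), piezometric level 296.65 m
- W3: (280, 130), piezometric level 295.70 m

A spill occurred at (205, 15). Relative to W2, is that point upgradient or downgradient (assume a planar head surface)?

upgradient

With h = a·x + b·y + c and W1 as origin, the differences give:
  (-95)·a + 0·b = +1.25
  20·a + (-30)·b = +0.30
Eliminate b (×(-30) and ×0, subtract): 2850·a = -37.500 → a = ∂h/∂x = -0.01316
Back-substitute: b = ∂h/∂y = -0.01877.
Head at (205, 15) = 295.40 + (-0.01316)·(-55) + (-0.01877)·(-145) = 298.85 m.
That is higher than the 296.65 m at W2, so the point is upgradient.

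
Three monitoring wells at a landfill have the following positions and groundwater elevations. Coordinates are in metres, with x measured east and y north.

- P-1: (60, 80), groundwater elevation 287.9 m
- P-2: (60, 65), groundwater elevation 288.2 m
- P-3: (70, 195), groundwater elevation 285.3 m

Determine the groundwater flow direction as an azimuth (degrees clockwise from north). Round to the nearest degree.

056°

With h = a·x + b·y + c and P-1 as origin, the differences give:
  0·a + (-15)·b = +0.3
  10·a + 115·b = -2.6
Eliminate b (×115 and ×(-15), subtract): 150·a = -4.50 → a = ∂h/∂x = -0.03000
Back-substitute: b = ∂h/∂y = -0.02000.
Flow direction (−∇h) has components (+0.03000 E, +0.02000 N).
Azimuth = atan2(E, N) = atan2(+0.03000, +0.02000) = 56.3° ≈ 056°.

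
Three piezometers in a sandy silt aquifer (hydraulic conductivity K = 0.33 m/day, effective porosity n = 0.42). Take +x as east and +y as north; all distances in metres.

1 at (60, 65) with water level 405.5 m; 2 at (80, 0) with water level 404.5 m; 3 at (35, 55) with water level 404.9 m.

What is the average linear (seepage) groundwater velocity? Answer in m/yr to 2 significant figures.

7.4 m/yr

Taking 1 as reference: 2−1 = (20, -65, -1.0); 3−1 = (-25, -10, -0.6).
Determinant of the coordinate differences = 20·(-10) − (-25)·(-65) = -1825.
∂h/∂x = [(-1.0)·(-10) − (-0.6)·(-65)] / -1825 = +0.01589
∂h/∂y = [20·(-0.6) − (-25)·(-1.0)] / -1825 = +0.02027
|∇h| = √(0.01589² + 0.02027²) = 0.02576
Seepage velocity v = K·i/n = 0.33 × 0.02576 / 0.42 = 0.02024 m/day = 7.393 m/yr.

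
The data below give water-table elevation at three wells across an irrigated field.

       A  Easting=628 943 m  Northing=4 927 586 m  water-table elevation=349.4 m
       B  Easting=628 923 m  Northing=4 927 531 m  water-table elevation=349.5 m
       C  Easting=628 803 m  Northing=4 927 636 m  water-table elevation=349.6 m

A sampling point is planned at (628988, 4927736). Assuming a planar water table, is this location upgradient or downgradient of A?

downgradient

Taking A as reference: B−A = (-20, -55, +0.1); C−A = (-140, 50, +0.2).
Solve a·Δx + b·Δy = Δh: det = (-20)·50 − (-140)·(-55) = -8700.
∂h/∂x = [(+0.1)·50 − (+0.2)·(-55)] / -8700 = -0.001839
∂h/∂y = [(-20)·(+0.2) − (-140)·(+0.1)] / -8700 = -0.001149
Head at (628988, 4927736) = 349.4 + (-0.001839)·(45) + (-0.001149)·(150) = 349.14 m.
That is lower than the 349.4 m at A, so the point is downgradient.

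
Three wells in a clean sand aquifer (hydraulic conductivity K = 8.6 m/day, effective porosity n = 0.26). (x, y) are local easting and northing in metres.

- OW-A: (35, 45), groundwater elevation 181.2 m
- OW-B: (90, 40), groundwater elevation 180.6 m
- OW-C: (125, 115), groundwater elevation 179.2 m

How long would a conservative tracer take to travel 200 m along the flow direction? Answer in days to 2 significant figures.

Taking OW-A as reference: OW-B−OW-A = (55, -5, -0.6); OW-C−OW-A = (90, 70, -2.0).
Determinant of the coordinate differences = 55·70 − 90·(-5) = 4300.
∂h/∂x = [(-0.6)·70 − (-2.0)·(-5)] / 4300 = -0.01209
∂h/∂y = [55·(-2.0) − 90·(-0.6)] / 4300 = -0.01302
|∇h| = √(-0.01209² + -0.01302²) = 0.01777
Seepage velocity v = K·i/n = 8.6 × 0.01777 / 0.26 = 0.5878 m/day.
t = 200 / 0.5878 = 340.3 days.

340 days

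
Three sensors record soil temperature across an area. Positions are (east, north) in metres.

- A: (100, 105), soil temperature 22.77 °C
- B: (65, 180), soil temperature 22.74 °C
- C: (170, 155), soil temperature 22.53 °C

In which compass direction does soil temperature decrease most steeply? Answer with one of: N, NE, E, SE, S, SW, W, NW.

NE

Taking A as reference: B−A = (-35, 75, -0.03); C−A = (70, 50, -0.24).
Solve a·Δx + b·Δy = ΔT: det = (-35)·50 − 70·75 = -7000.
∂T/∂x = [(-0.03)·50 − (-0.24)·75] / -7000 = -0.002357
∂T/∂y = [(-35)·(-0.24) − 70·(-0.03)] / -7000 = -0.001500
Steepest decrease is along −∇f = (+0.002357 E, +0.001500 N) → northeast.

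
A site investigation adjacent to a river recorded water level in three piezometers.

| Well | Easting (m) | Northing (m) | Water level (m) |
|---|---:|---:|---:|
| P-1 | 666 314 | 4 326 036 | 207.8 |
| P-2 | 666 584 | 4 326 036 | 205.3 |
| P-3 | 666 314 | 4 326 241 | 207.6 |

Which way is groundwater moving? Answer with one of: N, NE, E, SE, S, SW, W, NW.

∂h/∂x = (205.3 − 207.8) / (666584 − 666314) = -0.009259
∂h/∂y = (207.6 − 207.8) / (4326241 − 4326036) = -0.0009756
Flow = −∇h = (+0.009259 east, +0.0009756 north), which points east.

E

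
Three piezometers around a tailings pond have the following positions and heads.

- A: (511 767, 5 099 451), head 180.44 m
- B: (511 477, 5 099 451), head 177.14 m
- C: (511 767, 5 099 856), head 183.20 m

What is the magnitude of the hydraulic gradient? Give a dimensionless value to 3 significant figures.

0.0133

∂h/∂x = (177.14 − 180.44) / (511477 − 511767) = +0.01138
∂h/∂y = (183.20 − 180.44) / (5099856 − 5099451) = +0.006815
|∇h| = √(0.01138² + 0.006815²) = 0.01326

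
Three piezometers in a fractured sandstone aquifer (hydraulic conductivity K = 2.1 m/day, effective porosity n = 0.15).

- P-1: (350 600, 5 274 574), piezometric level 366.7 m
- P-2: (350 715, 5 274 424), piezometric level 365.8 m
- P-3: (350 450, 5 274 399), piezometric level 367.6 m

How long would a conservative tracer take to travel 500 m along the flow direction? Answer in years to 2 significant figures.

With h = a·x + b·y + c and P-1 as origin, the differences give:
  115·a + (-150)·b = -0.9
  (-150)·a + (-175)·b = +0.9
Eliminate b (×(-175) and ×(-150), subtract): -42625·a = 292.50 → a = ∂h/∂x = -0.006862
Back-substitute: b = ∂h/∂y = +0.0007390.
|∇h| = √(-0.006862² + 0.0007390²) = 0.006902
Seepage velocity v = K·i/n = 2.1 × 0.006902 / 0.15 = 0.09663 m/day.
t = 500 / 0.09663 = 5174 days = 14.2 years.

14 years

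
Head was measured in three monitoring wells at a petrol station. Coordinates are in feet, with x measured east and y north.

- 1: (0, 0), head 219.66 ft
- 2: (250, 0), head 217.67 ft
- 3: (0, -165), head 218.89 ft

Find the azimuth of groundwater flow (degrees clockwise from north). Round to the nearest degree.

∂h/∂x = (217.67 − 219.66) / (250 − 0) = -0.007960
∂h/∂y = (218.89 − 219.66) / (-165 − 0) = +0.004667
Flow direction (−∇h) has components (+0.007960 E, -0.004667 N).
Azimuth = atan2(E, N) = atan2(+0.007960, -0.004667) = 120.4° ≈ 120°.

120°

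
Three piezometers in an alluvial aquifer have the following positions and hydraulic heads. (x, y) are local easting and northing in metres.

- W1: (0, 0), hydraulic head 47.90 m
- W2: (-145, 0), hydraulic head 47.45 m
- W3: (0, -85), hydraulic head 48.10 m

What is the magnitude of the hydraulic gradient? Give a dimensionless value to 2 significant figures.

∂h/∂x = (47.45 − 47.90) / (-145 − 0) = +0.003103
∂h/∂y = (48.10 − 47.90) / (-85 − 0) = -0.002353
|∇h| = √(0.003103² + -0.002353²) = 0.003894

0.0039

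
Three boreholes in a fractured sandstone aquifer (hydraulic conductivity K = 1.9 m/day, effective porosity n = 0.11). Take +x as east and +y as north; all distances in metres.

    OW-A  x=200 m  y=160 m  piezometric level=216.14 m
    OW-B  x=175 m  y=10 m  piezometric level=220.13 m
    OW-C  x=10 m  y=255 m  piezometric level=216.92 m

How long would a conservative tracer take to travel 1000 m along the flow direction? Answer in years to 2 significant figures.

5.5 years

With h = a·x + b·y + c and OW-A as origin, the differences give:
  (-25)·a + (-150)·b = +3.99
  (-190)·a + 95·b = +0.78
Eliminate b (×95 and ×(-150), subtract): -30875·a = 496.050 → a = ∂h/∂x = -0.01607
Back-substitute: b = ∂h/∂y = -0.02392.
|∇h| = √(-0.01607² + -0.02392²) = 0.02882
Seepage velocity v = K·i/n = 1.9 × 0.02882 / 0.11 = 0.4978 m/day.
t = 1000 / 0.4978 = 2009 days = 5.5 years.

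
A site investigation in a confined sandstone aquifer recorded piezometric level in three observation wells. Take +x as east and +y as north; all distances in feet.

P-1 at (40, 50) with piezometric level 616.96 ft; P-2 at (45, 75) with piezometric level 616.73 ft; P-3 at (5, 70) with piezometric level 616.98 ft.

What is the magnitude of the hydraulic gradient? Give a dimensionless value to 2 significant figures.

0.0097

Taking P-1 as reference: P-2−P-1 = (5, 25, -0.23); P-3−P-1 = (-35, 20, +0.02).
Solve a·Δx + b·Δy = Δh: det = 5·20 − (-35)·25 = 975.
∂h/∂x = [(-0.23)·20 − (+0.02)·25] / 975 = -0.005231
∂h/∂y = [5·(+0.02) − (-35)·(-0.23)] / 975 = -0.008154
|∇h| = √(-0.005231² + -0.008154²) = 0.009688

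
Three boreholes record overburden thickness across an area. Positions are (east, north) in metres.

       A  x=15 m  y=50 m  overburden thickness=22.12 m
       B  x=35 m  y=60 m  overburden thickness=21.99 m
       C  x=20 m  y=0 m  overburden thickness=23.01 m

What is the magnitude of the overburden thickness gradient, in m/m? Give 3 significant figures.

0.0177 m/m

Taking A as reference: B−A = (20, 10, -0.13); C−A = (5, -50, +0.89).
Determinant of the coordinate differences = 20·(-50) − 5·10 = -1050.
∂d/∂x = [(-0.13)·(-50) − (+0.89)·10] / -1050 = +0.002286
∂d/∂y = [20·(+0.89) − 5·(-0.13)] / -1050 = -0.01757
|∇f| = √(0.002286² + -0.01757²) = 0.01772 m/m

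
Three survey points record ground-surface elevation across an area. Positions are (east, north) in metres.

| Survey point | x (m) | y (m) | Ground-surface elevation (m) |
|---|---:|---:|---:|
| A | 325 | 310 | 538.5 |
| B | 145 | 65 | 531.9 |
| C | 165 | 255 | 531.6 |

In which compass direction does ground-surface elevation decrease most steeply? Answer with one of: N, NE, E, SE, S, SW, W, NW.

Taking A as reference: B−A = (-180, -245, -6.6); C−A = (-160, -55, -6.9).
Solve a·Δx + b·Δy = Δz: det = (-180)·(-55) − (-160)·(-245) = -29300.
∂z/∂x = [(-6.6)·(-55) − (-6.9)·(-245)] / -29300 = +0.04531
∂z/∂y = [(-180)·(-6.9) − (-160)·(-6.6)] / -29300 = -0.006348
Steepest decrease is along −∇f = (-0.04531 E, +0.006348 N) → west.

W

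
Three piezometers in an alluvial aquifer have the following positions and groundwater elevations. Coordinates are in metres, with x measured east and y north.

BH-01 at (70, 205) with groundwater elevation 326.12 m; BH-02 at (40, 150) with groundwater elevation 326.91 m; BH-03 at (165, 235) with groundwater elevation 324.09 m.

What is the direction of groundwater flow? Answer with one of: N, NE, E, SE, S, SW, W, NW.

With h = a·x + b·y + c and BH-01 as origin, the differences give:
  (-30)·a + (-55)·b = +0.79
  95·a + 30·b = -2.03
Eliminate b (×30 and ×(-55), subtract): 4325·a = -87.950 → a = ∂h/∂x = -0.02034
Back-substitute: b = ∂h/∂y = -0.003272.
Flow = −∇h = (+0.02034 east, +0.003272 north), which points east.

E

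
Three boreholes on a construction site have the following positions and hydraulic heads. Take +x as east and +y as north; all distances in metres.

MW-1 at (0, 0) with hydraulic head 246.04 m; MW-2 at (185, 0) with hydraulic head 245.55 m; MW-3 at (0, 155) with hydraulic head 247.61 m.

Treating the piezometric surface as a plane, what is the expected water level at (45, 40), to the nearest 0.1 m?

246.3 m

∂h/∂x = (245.55 − 246.04) / (185 − 0) = -0.002649
∂h/∂y = (247.61 − 246.04) / (155 − 0) = +0.01013
h(45, 40) = 246.04 + (-0.002649)·(45) + (+0.01013)·(40) = 246.04 -0.119 +0.405 = 246.326 m.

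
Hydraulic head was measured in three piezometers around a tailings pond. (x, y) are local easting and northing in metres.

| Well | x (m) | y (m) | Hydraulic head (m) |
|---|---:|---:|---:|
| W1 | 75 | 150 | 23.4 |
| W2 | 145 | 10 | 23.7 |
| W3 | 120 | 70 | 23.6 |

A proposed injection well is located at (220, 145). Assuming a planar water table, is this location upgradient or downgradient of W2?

Taking W1 as reference: W2−W1 = (70, -140, +0.3); W3−W1 = (45, -80, +0.2).
Determinant of the coordinate differences = 70·(-80) − 45·(-140) = 700.
∂h/∂x = [(+0.3)·(-80) − (+0.2)·(-140)] / 700 = +0.005714
∂h/∂y = [70·(+0.2) − 45·(+0.3)] / 700 = +0.0007143
Head at (220, 145) = 23.4 + (+0.005714)·(145) + (+0.0007143)·(-5) = 24.23 m.
That is higher than the 23.7 m at W2, so the point is upgradient.

upgradient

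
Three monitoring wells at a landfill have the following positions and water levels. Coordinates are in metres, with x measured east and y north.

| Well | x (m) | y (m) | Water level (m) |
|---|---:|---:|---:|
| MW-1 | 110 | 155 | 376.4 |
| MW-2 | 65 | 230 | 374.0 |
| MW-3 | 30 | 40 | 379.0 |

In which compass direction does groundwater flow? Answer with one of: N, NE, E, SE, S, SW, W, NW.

With h = a·x + b·y + c and MW-1 as origin, the differences give:
  (-45)·a + 75·b = -2.4
  (-80)·a + (-115)·b = +2.6
Eliminate b (×(-115) and ×75, subtract): 11175·a = 81.00 → a = ∂h/∂x = +0.007248
Back-substitute: b = ∂h/∂y = -0.02765.
Flow = −∇h = (-0.007248 east, +0.02765 north), which points north.

N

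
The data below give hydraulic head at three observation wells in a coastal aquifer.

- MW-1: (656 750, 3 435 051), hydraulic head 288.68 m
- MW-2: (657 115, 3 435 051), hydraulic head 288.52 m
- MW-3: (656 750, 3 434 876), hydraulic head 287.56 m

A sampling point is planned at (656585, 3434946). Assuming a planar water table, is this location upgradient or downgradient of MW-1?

downgradient

∂h/∂x = (288.52 − 288.68) / (657115 − 656750) = -0.0004384
∂h/∂y = (287.56 − 288.68) / (3434876 − 3435051) = +0.006400
Head at (656585, 3434946) = 288.68 + (-0.0004384)·(-165) + (+0.006400)·(-105) = 288.08 m.
That is lower than the 288.68 m at MW-1, so the point is downgradient.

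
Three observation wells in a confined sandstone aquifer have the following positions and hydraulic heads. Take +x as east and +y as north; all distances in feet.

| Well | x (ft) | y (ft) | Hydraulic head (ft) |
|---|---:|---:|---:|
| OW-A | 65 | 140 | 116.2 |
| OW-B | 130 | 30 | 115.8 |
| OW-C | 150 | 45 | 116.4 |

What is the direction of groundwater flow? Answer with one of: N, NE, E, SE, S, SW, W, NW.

SW

Differences from OW-A: to OW-B (Δx, Δy, Δh) = (65, -110, -0.4); to OW-C = (85, -95, +0.2).
Determinant of the coordinate differences = 65·(-95) − 85·(-110) = 3175.
∂h/∂x = [(-0.4)·(-95) − (+0.2)·(-110)] / 3175 = +0.01890
∂h/∂y = [65·(+0.2) − 85·(-0.4)] / 3175 = +0.01480
Flow = −∇h = (-0.01890 east, -0.01480 north), which points southwest.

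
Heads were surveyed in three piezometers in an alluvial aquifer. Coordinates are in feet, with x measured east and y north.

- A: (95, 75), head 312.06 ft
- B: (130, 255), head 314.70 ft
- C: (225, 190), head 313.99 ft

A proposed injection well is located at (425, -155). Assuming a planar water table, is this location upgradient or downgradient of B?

With h = a·x + b·y + c and A as origin, the differences give:
  35·a + 180·b = +2.64
  130·a + 115·b = +1.93
Eliminate b (×115 and ×180, subtract): -19375·a = -43.800 → a = ∂h/∂x = +0.002261
Back-substitute: b = ∂h/∂y = +0.01423.
Head at (425, -155) = 312.06 + (+0.002261)·(330) + (+0.01423)·(-230) = 309.53 ft.
That is lower than the 314.70 ft at B, so the point is downgradient.

downgradient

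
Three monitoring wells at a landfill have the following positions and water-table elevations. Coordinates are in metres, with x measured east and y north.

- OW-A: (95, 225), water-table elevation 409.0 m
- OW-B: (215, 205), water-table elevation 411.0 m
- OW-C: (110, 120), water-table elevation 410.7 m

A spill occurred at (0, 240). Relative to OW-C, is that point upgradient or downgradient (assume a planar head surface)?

downgradient

Taking OW-A as reference: OW-B−OW-A = (120, -20, +2.0); OW-C−OW-A = (15, -105, +1.7).
Determinant of the coordinate differences = 120·(-105) − 15·(-20) = -12300.
∂h/∂x = [(+2.0)·(-105) − (+1.7)·(-20)] / -12300 = +0.01431
∂h/∂y = [120·(+1.7) − 15·(+2.0)] / -12300 = -0.01415
Head at (0, 240) = 409.0 + (+0.01431)·(-95) + (-0.01415)·(15) = 407.43 m.
That is lower than the 410.7 m at OW-C, so the point is downgradient.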